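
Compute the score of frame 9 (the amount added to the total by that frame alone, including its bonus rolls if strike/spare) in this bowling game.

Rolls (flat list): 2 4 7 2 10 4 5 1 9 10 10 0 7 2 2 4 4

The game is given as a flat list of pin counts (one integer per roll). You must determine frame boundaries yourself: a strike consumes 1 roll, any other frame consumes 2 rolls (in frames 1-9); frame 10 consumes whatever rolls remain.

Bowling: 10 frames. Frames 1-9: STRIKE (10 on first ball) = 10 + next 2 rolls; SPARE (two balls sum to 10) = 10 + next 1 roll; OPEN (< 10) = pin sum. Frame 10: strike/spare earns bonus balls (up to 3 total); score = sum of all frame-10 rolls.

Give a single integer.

Answer: 4

Derivation:
Frame 1: OPEN (2+4=6). Cumulative: 6
Frame 2: OPEN (7+2=9). Cumulative: 15
Frame 3: STRIKE. 10 + next two rolls (4+5) = 19. Cumulative: 34
Frame 4: OPEN (4+5=9). Cumulative: 43
Frame 5: SPARE (1+9=10). 10 + next roll (10) = 20. Cumulative: 63
Frame 6: STRIKE. 10 + next two rolls (10+0) = 20. Cumulative: 83
Frame 7: STRIKE. 10 + next two rolls (0+7) = 17. Cumulative: 100
Frame 8: OPEN (0+7=7). Cumulative: 107
Frame 9: OPEN (2+2=4). Cumulative: 111
Frame 10: OPEN. Sum of all frame-10 rolls (4+4) = 8. Cumulative: 119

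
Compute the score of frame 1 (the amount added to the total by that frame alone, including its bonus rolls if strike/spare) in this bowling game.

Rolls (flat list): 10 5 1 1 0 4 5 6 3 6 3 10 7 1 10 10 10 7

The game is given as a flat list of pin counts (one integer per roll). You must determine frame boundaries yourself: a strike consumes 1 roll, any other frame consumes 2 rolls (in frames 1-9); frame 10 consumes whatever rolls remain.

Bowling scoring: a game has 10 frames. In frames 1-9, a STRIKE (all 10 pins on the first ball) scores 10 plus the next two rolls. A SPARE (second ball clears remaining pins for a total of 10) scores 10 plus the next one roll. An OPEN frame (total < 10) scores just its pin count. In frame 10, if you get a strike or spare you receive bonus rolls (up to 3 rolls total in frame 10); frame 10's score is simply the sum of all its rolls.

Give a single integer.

Frame 1: STRIKE. 10 + next two rolls (5+1) = 16. Cumulative: 16
Frame 2: OPEN (5+1=6). Cumulative: 22
Frame 3: OPEN (1+0=1). Cumulative: 23

Answer: 16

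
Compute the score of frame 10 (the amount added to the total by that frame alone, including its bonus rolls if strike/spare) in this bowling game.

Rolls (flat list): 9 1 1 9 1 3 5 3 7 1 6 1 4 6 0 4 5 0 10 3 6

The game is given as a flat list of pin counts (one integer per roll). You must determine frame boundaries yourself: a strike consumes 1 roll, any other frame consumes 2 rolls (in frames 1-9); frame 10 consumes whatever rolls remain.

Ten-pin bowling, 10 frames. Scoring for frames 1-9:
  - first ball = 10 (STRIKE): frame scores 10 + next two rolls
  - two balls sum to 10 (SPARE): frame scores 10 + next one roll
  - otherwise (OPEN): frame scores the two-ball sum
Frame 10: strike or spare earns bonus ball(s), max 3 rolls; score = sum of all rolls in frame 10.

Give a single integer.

Answer: 19

Derivation:
Frame 1: SPARE (9+1=10). 10 + next roll (1) = 11. Cumulative: 11
Frame 2: SPARE (1+9=10). 10 + next roll (1) = 11. Cumulative: 22
Frame 3: OPEN (1+3=4). Cumulative: 26
Frame 4: OPEN (5+3=8). Cumulative: 34
Frame 5: OPEN (7+1=8). Cumulative: 42
Frame 6: OPEN (6+1=7). Cumulative: 49
Frame 7: SPARE (4+6=10). 10 + next roll (0) = 10. Cumulative: 59
Frame 8: OPEN (0+4=4). Cumulative: 63
Frame 9: OPEN (5+0=5). Cumulative: 68
Frame 10: STRIKE. Sum of all frame-10 rolls (10+3+6) = 19. Cumulative: 87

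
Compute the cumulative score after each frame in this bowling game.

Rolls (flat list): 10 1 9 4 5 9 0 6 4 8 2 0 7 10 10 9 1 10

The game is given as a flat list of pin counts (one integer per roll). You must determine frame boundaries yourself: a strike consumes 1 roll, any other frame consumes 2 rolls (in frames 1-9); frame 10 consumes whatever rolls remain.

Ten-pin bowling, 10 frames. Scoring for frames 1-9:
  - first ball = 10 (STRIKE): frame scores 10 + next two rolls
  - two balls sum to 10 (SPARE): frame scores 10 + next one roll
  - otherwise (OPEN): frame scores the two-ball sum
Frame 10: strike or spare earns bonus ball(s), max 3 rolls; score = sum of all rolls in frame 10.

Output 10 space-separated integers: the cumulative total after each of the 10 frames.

Frame 1: STRIKE. 10 + next two rolls (1+9) = 20. Cumulative: 20
Frame 2: SPARE (1+9=10). 10 + next roll (4) = 14. Cumulative: 34
Frame 3: OPEN (4+5=9). Cumulative: 43
Frame 4: OPEN (9+0=9). Cumulative: 52
Frame 5: SPARE (6+4=10). 10 + next roll (8) = 18. Cumulative: 70
Frame 6: SPARE (8+2=10). 10 + next roll (0) = 10. Cumulative: 80
Frame 7: OPEN (0+7=7). Cumulative: 87
Frame 8: STRIKE. 10 + next two rolls (10+9) = 29. Cumulative: 116
Frame 9: STRIKE. 10 + next two rolls (9+1) = 20. Cumulative: 136
Frame 10: SPARE. Sum of all frame-10 rolls (9+1+10) = 20. Cumulative: 156

Answer: 20 34 43 52 70 80 87 116 136 156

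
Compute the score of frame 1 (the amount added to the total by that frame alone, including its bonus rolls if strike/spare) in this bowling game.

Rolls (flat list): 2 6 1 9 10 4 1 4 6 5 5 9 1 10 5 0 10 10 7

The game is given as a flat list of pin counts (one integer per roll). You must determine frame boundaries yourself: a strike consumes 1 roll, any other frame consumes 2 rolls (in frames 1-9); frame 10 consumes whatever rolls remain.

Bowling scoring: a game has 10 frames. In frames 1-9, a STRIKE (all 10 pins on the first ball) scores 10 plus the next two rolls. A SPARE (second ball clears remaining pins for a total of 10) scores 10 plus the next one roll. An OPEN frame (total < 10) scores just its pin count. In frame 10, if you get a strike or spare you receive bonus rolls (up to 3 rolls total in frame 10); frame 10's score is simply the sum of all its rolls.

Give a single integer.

Frame 1: OPEN (2+6=8). Cumulative: 8
Frame 2: SPARE (1+9=10). 10 + next roll (10) = 20. Cumulative: 28
Frame 3: STRIKE. 10 + next two rolls (4+1) = 15. Cumulative: 43

Answer: 8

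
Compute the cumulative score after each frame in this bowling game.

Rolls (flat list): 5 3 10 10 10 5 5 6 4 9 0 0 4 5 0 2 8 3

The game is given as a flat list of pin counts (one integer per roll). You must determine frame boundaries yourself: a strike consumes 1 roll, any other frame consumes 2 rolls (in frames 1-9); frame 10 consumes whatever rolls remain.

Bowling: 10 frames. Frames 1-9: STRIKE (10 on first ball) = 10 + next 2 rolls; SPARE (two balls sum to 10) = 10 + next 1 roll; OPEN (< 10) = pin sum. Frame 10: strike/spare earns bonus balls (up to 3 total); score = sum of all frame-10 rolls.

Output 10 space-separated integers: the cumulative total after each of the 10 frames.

Frame 1: OPEN (5+3=8). Cumulative: 8
Frame 2: STRIKE. 10 + next two rolls (10+10) = 30. Cumulative: 38
Frame 3: STRIKE. 10 + next two rolls (10+5) = 25. Cumulative: 63
Frame 4: STRIKE. 10 + next two rolls (5+5) = 20. Cumulative: 83
Frame 5: SPARE (5+5=10). 10 + next roll (6) = 16. Cumulative: 99
Frame 6: SPARE (6+4=10). 10 + next roll (9) = 19. Cumulative: 118
Frame 7: OPEN (9+0=9). Cumulative: 127
Frame 8: OPEN (0+4=4). Cumulative: 131
Frame 9: OPEN (5+0=5). Cumulative: 136
Frame 10: SPARE. Sum of all frame-10 rolls (2+8+3) = 13. Cumulative: 149

Answer: 8 38 63 83 99 118 127 131 136 149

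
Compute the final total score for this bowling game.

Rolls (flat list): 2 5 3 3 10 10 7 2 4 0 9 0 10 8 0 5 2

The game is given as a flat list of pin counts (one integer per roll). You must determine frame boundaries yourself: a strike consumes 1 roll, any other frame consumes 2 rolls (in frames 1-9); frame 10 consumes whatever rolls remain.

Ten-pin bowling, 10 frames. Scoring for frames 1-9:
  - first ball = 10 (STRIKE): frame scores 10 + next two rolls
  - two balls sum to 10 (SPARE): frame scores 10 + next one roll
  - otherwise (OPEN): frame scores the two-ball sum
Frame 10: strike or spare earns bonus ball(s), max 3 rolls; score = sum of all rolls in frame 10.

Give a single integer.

Answer: 114

Derivation:
Frame 1: OPEN (2+5=7). Cumulative: 7
Frame 2: OPEN (3+3=6). Cumulative: 13
Frame 3: STRIKE. 10 + next two rolls (10+7) = 27. Cumulative: 40
Frame 4: STRIKE. 10 + next two rolls (7+2) = 19. Cumulative: 59
Frame 5: OPEN (7+2=9). Cumulative: 68
Frame 6: OPEN (4+0=4). Cumulative: 72
Frame 7: OPEN (9+0=9). Cumulative: 81
Frame 8: STRIKE. 10 + next two rolls (8+0) = 18. Cumulative: 99
Frame 9: OPEN (8+0=8). Cumulative: 107
Frame 10: OPEN. Sum of all frame-10 rolls (5+2) = 7. Cumulative: 114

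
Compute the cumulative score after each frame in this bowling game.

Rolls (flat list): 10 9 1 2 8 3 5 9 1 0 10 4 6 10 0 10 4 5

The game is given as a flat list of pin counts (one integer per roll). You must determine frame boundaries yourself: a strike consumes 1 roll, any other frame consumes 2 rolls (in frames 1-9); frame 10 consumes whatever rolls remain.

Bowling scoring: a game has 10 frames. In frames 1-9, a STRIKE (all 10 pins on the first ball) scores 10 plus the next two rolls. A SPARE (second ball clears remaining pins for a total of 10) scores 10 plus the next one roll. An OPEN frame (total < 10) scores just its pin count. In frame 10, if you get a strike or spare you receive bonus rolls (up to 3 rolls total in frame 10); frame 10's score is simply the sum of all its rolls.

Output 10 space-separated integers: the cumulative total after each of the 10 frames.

Answer: 20 32 45 53 63 77 97 117 131 140

Derivation:
Frame 1: STRIKE. 10 + next two rolls (9+1) = 20. Cumulative: 20
Frame 2: SPARE (9+1=10). 10 + next roll (2) = 12. Cumulative: 32
Frame 3: SPARE (2+8=10). 10 + next roll (3) = 13. Cumulative: 45
Frame 4: OPEN (3+5=8). Cumulative: 53
Frame 5: SPARE (9+1=10). 10 + next roll (0) = 10. Cumulative: 63
Frame 6: SPARE (0+10=10). 10 + next roll (4) = 14. Cumulative: 77
Frame 7: SPARE (4+6=10). 10 + next roll (10) = 20. Cumulative: 97
Frame 8: STRIKE. 10 + next two rolls (0+10) = 20. Cumulative: 117
Frame 9: SPARE (0+10=10). 10 + next roll (4) = 14. Cumulative: 131
Frame 10: OPEN. Sum of all frame-10 rolls (4+5) = 9. Cumulative: 140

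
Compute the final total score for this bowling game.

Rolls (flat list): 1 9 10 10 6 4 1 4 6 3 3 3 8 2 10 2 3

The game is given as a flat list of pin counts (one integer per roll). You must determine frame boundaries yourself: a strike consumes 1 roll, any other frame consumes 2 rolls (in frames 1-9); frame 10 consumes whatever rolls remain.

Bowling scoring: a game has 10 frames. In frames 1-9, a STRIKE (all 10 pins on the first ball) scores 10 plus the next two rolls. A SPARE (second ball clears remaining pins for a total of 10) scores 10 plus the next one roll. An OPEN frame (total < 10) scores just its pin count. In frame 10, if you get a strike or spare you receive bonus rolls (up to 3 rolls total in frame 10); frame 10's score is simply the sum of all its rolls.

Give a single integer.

Frame 1: SPARE (1+9=10). 10 + next roll (10) = 20. Cumulative: 20
Frame 2: STRIKE. 10 + next two rolls (10+6) = 26. Cumulative: 46
Frame 3: STRIKE. 10 + next two rolls (6+4) = 20. Cumulative: 66
Frame 4: SPARE (6+4=10). 10 + next roll (1) = 11. Cumulative: 77
Frame 5: OPEN (1+4=5). Cumulative: 82
Frame 6: OPEN (6+3=9). Cumulative: 91
Frame 7: OPEN (3+3=6). Cumulative: 97
Frame 8: SPARE (8+2=10). 10 + next roll (10) = 20. Cumulative: 117
Frame 9: STRIKE. 10 + next two rolls (2+3) = 15. Cumulative: 132
Frame 10: OPEN. Sum of all frame-10 rolls (2+3) = 5. Cumulative: 137

Answer: 137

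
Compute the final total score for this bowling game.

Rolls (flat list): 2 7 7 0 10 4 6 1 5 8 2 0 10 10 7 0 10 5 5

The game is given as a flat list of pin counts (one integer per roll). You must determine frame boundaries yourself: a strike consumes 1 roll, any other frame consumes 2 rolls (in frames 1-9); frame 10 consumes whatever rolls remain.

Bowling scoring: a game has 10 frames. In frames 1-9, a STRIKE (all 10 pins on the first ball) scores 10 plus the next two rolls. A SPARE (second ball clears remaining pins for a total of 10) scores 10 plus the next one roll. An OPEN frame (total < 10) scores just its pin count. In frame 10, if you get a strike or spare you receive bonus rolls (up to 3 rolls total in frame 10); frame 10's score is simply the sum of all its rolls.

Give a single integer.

Answer: 127

Derivation:
Frame 1: OPEN (2+7=9). Cumulative: 9
Frame 2: OPEN (7+0=7). Cumulative: 16
Frame 3: STRIKE. 10 + next two rolls (4+6) = 20. Cumulative: 36
Frame 4: SPARE (4+6=10). 10 + next roll (1) = 11. Cumulative: 47
Frame 5: OPEN (1+5=6). Cumulative: 53
Frame 6: SPARE (8+2=10). 10 + next roll (0) = 10. Cumulative: 63
Frame 7: SPARE (0+10=10). 10 + next roll (10) = 20. Cumulative: 83
Frame 8: STRIKE. 10 + next two rolls (7+0) = 17. Cumulative: 100
Frame 9: OPEN (7+0=7). Cumulative: 107
Frame 10: STRIKE. Sum of all frame-10 rolls (10+5+5) = 20. Cumulative: 127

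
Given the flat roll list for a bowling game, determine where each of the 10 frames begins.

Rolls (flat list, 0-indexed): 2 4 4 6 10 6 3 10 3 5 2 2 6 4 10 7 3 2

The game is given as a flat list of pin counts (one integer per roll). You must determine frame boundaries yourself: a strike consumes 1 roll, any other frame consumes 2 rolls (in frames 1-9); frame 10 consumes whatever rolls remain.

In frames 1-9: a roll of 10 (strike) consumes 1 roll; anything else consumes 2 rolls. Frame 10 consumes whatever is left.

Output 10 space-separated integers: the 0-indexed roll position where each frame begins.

Frame 1 starts at roll index 0: rolls=2,4 (sum=6), consumes 2 rolls
Frame 2 starts at roll index 2: rolls=4,6 (sum=10), consumes 2 rolls
Frame 3 starts at roll index 4: roll=10 (strike), consumes 1 roll
Frame 4 starts at roll index 5: rolls=6,3 (sum=9), consumes 2 rolls
Frame 5 starts at roll index 7: roll=10 (strike), consumes 1 roll
Frame 6 starts at roll index 8: rolls=3,5 (sum=8), consumes 2 rolls
Frame 7 starts at roll index 10: rolls=2,2 (sum=4), consumes 2 rolls
Frame 8 starts at roll index 12: rolls=6,4 (sum=10), consumes 2 rolls
Frame 9 starts at roll index 14: roll=10 (strike), consumes 1 roll
Frame 10 starts at roll index 15: 3 remaining rolls

Answer: 0 2 4 5 7 8 10 12 14 15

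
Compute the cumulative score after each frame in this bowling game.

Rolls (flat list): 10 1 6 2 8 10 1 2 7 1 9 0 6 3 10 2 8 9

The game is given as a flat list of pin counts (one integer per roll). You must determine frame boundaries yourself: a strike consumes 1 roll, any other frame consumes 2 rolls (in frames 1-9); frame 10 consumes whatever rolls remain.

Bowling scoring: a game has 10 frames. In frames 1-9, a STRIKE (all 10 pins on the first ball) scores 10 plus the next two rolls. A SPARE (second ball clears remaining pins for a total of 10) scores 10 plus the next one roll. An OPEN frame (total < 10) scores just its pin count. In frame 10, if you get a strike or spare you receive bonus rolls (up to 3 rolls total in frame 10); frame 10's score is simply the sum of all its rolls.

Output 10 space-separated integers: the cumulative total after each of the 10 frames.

Frame 1: STRIKE. 10 + next two rolls (1+6) = 17. Cumulative: 17
Frame 2: OPEN (1+6=7). Cumulative: 24
Frame 3: SPARE (2+8=10). 10 + next roll (10) = 20. Cumulative: 44
Frame 4: STRIKE. 10 + next two rolls (1+2) = 13. Cumulative: 57
Frame 5: OPEN (1+2=3). Cumulative: 60
Frame 6: OPEN (7+1=8). Cumulative: 68
Frame 7: OPEN (9+0=9). Cumulative: 77
Frame 8: OPEN (6+3=9). Cumulative: 86
Frame 9: STRIKE. 10 + next two rolls (2+8) = 20. Cumulative: 106
Frame 10: SPARE. Sum of all frame-10 rolls (2+8+9) = 19. Cumulative: 125

Answer: 17 24 44 57 60 68 77 86 106 125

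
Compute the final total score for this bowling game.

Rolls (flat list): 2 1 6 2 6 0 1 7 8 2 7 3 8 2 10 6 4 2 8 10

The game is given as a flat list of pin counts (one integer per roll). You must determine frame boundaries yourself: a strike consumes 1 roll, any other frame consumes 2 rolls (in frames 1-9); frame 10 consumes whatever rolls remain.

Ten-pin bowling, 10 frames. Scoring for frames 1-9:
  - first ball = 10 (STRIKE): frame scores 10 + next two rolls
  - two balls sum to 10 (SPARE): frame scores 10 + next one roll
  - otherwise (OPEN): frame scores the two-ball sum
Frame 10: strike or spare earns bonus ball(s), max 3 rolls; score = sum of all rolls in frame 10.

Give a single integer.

Frame 1: OPEN (2+1=3). Cumulative: 3
Frame 2: OPEN (6+2=8). Cumulative: 11
Frame 3: OPEN (6+0=6). Cumulative: 17
Frame 4: OPEN (1+7=8). Cumulative: 25
Frame 5: SPARE (8+2=10). 10 + next roll (7) = 17. Cumulative: 42
Frame 6: SPARE (7+3=10). 10 + next roll (8) = 18. Cumulative: 60
Frame 7: SPARE (8+2=10). 10 + next roll (10) = 20. Cumulative: 80
Frame 8: STRIKE. 10 + next two rolls (6+4) = 20. Cumulative: 100
Frame 9: SPARE (6+4=10). 10 + next roll (2) = 12. Cumulative: 112
Frame 10: SPARE. Sum of all frame-10 rolls (2+8+10) = 20. Cumulative: 132

Answer: 132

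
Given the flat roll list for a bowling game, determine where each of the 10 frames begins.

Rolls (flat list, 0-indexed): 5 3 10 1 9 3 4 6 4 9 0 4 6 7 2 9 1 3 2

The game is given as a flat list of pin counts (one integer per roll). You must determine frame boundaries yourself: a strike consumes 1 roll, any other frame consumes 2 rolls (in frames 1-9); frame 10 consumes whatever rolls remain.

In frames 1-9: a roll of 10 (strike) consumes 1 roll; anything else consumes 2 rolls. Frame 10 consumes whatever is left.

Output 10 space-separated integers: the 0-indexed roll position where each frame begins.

Answer: 0 2 3 5 7 9 11 13 15 17

Derivation:
Frame 1 starts at roll index 0: rolls=5,3 (sum=8), consumes 2 rolls
Frame 2 starts at roll index 2: roll=10 (strike), consumes 1 roll
Frame 3 starts at roll index 3: rolls=1,9 (sum=10), consumes 2 rolls
Frame 4 starts at roll index 5: rolls=3,4 (sum=7), consumes 2 rolls
Frame 5 starts at roll index 7: rolls=6,4 (sum=10), consumes 2 rolls
Frame 6 starts at roll index 9: rolls=9,0 (sum=9), consumes 2 rolls
Frame 7 starts at roll index 11: rolls=4,6 (sum=10), consumes 2 rolls
Frame 8 starts at roll index 13: rolls=7,2 (sum=9), consumes 2 rolls
Frame 9 starts at roll index 15: rolls=9,1 (sum=10), consumes 2 rolls
Frame 10 starts at roll index 17: 2 remaining rolls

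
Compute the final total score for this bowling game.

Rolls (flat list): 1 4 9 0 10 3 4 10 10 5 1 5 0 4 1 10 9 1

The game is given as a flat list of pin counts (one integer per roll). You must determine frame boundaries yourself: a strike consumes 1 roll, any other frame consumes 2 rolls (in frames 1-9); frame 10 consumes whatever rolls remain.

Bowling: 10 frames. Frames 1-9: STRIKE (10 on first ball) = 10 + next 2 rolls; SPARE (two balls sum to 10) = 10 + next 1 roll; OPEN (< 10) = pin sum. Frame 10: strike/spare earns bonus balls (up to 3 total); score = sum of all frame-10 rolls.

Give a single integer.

Frame 1: OPEN (1+4=5). Cumulative: 5
Frame 2: OPEN (9+0=9). Cumulative: 14
Frame 3: STRIKE. 10 + next two rolls (3+4) = 17. Cumulative: 31
Frame 4: OPEN (3+4=7). Cumulative: 38
Frame 5: STRIKE. 10 + next two rolls (10+5) = 25. Cumulative: 63
Frame 6: STRIKE. 10 + next two rolls (5+1) = 16. Cumulative: 79
Frame 7: OPEN (5+1=6). Cumulative: 85
Frame 8: OPEN (5+0=5). Cumulative: 90
Frame 9: OPEN (4+1=5). Cumulative: 95
Frame 10: STRIKE. Sum of all frame-10 rolls (10+9+1) = 20. Cumulative: 115

Answer: 115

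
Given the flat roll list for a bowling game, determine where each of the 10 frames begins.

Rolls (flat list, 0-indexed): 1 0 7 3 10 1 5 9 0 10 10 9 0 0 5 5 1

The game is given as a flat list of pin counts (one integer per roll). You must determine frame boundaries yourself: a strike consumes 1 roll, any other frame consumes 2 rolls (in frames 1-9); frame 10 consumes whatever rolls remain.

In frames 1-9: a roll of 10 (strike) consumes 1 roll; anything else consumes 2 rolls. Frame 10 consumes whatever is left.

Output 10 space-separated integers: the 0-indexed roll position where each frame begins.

Frame 1 starts at roll index 0: rolls=1,0 (sum=1), consumes 2 rolls
Frame 2 starts at roll index 2: rolls=7,3 (sum=10), consumes 2 rolls
Frame 3 starts at roll index 4: roll=10 (strike), consumes 1 roll
Frame 4 starts at roll index 5: rolls=1,5 (sum=6), consumes 2 rolls
Frame 5 starts at roll index 7: rolls=9,0 (sum=9), consumes 2 rolls
Frame 6 starts at roll index 9: roll=10 (strike), consumes 1 roll
Frame 7 starts at roll index 10: roll=10 (strike), consumes 1 roll
Frame 8 starts at roll index 11: rolls=9,0 (sum=9), consumes 2 rolls
Frame 9 starts at roll index 13: rolls=0,5 (sum=5), consumes 2 rolls
Frame 10 starts at roll index 15: 2 remaining rolls

Answer: 0 2 4 5 7 9 10 11 13 15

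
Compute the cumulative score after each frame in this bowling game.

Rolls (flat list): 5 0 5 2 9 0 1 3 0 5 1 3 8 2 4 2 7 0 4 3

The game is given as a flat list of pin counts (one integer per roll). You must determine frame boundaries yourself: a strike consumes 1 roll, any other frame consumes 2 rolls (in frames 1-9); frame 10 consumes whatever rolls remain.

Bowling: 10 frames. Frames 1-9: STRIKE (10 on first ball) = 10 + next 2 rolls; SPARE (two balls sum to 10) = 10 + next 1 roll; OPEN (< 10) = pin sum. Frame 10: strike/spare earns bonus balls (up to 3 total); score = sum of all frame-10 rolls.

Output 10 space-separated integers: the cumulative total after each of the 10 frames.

Answer: 5 12 21 25 30 34 48 54 61 68

Derivation:
Frame 1: OPEN (5+0=5). Cumulative: 5
Frame 2: OPEN (5+2=7). Cumulative: 12
Frame 3: OPEN (9+0=9). Cumulative: 21
Frame 4: OPEN (1+3=4). Cumulative: 25
Frame 5: OPEN (0+5=5). Cumulative: 30
Frame 6: OPEN (1+3=4). Cumulative: 34
Frame 7: SPARE (8+2=10). 10 + next roll (4) = 14. Cumulative: 48
Frame 8: OPEN (4+2=6). Cumulative: 54
Frame 9: OPEN (7+0=7). Cumulative: 61
Frame 10: OPEN. Sum of all frame-10 rolls (4+3) = 7. Cumulative: 68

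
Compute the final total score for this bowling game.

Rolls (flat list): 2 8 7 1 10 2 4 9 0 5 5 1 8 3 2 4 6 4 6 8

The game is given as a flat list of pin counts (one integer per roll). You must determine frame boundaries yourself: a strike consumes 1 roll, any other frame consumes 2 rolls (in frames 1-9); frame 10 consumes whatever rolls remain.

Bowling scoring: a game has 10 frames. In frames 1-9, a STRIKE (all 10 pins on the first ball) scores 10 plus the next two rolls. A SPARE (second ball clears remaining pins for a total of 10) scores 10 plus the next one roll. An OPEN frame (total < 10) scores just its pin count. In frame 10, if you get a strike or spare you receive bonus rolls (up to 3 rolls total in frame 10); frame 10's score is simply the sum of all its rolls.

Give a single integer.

Answer: 113

Derivation:
Frame 1: SPARE (2+8=10). 10 + next roll (7) = 17. Cumulative: 17
Frame 2: OPEN (7+1=8). Cumulative: 25
Frame 3: STRIKE. 10 + next two rolls (2+4) = 16. Cumulative: 41
Frame 4: OPEN (2+4=6). Cumulative: 47
Frame 5: OPEN (9+0=9). Cumulative: 56
Frame 6: SPARE (5+5=10). 10 + next roll (1) = 11. Cumulative: 67
Frame 7: OPEN (1+8=9). Cumulative: 76
Frame 8: OPEN (3+2=5). Cumulative: 81
Frame 9: SPARE (4+6=10). 10 + next roll (4) = 14. Cumulative: 95
Frame 10: SPARE. Sum of all frame-10 rolls (4+6+8) = 18. Cumulative: 113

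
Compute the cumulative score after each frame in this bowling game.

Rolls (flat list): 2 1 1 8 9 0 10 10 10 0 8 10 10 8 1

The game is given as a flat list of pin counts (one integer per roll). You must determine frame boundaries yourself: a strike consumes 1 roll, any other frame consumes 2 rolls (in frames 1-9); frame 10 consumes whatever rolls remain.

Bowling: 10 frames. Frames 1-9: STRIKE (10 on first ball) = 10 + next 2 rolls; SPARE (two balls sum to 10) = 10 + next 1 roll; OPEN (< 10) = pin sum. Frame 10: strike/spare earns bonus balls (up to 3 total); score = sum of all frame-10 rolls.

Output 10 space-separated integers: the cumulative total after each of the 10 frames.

Frame 1: OPEN (2+1=3). Cumulative: 3
Frame 2: OPEN (1+8=9). Cumulative: 12
Frame 3: OPEN (9+0=9). Cumulative: 21
Frame 4: STRIKE. 10 + next two rolls (10+10) = 30. Cumulative: 51
Frame 5: STRIKE. 10 + next two rolls (10+0) = 20. Cumulative: 71
Frame 6: STRIKE. 10 + next two rolls (0+8) = 18. Cumulative: 89
Frame 7: OPEN (0+8=8). Cumulative: 97
Frame 8: STRIKE. 10 + next two rolls (10+8) = 28. Cumulative: 125
Frame 9: STRIKE. 10 + next two rolls (8+1) = 19. Cumulative: 144
Frame 10: OPEN. Sum of all frame-10 rolls (8+1) = 9. Cumulative: 153

Answer: 3 12 21 51 71 89 97 125 144 153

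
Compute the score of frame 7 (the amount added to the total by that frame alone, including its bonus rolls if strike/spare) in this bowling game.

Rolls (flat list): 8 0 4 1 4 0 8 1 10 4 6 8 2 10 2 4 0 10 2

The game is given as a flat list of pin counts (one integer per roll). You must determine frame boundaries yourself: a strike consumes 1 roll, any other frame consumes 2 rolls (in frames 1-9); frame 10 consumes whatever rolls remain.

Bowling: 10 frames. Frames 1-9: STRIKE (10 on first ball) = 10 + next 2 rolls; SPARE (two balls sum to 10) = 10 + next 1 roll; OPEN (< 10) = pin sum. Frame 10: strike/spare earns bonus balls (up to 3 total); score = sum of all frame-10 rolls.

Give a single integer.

Answer: 20

Derivation:
Frame 1: OPEN (8+0=8). Cumulative: 8
Frame 2: OPEN (4+1=5). Cumulative: 13
Frame 3: OPEN (4+0=4). Cumulative: 17
Frame 4: OPEN (8+1=9). Cumulative: 26
Frame 5: STRIKE. 10 + next two rolls (4+6) = 20. Cumulative: 46
Frame 6: SPARE (4+6=10). 10 + next roll (8) = 18. Cumulative: 64
Frame 7: SPARE (8+2=10). 10 + next roll (10) = 20. Cumulative: 84
Frame 8: STRIKE. 10 + next two rolls (2+4) = 16. Cumulative: 100
Frame 9: OPEN (2+4=6). Cumulative: 106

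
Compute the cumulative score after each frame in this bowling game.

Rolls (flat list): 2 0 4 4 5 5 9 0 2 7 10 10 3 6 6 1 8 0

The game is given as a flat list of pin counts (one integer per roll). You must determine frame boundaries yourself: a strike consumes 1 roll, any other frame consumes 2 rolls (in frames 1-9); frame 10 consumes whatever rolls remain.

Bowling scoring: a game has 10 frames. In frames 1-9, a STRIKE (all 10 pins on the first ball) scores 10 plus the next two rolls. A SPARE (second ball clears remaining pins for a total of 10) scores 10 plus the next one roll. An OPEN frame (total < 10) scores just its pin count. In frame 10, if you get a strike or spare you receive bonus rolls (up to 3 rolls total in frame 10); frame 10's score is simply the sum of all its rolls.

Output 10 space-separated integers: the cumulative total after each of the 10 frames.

Frame 1: OPEN (2+0=2). Cumulative: 2
Frame 2: OPEN (4+4=8). Cumulative: 10
Frame 3: SPARE (5+5=10). 10 + next roll (9) = 19. Cumulative: 29
Frame 4: OPEN (9+0=9). Cumulative: 38
Frame 5: OPEN (2+7=9). Cumulative: 47
Frame 6: STRIKE. 10 + next two rolls (10+3) = 23. Cumulative: 70
Frame 7: STRIKE. 10 + next two rolls (3+6) = 19. Cumulative: 89
Frame 8: OPEN (3+6=9). Cumulative: 98
Frame 9: OPEN (6+1=7). Cumulative: 105
Frame 10: OPEN. Sum of all frame-10 rolls (8+0) = 8. Cumulative: 113

Answer: 2 10 29 38 47 70 89 98 105 113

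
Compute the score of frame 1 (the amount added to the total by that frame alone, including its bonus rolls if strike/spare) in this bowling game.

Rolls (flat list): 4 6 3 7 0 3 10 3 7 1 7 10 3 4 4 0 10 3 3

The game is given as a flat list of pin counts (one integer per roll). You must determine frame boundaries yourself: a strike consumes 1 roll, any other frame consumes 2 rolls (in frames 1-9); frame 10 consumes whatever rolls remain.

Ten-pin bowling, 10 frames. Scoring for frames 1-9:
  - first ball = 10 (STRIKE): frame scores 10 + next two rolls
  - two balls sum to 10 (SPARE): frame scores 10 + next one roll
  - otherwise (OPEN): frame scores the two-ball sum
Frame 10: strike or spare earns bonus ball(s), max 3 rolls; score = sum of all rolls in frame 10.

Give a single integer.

Answer: 13

Derivation:
Frame 1: SPARE (4+6=10). 10 + next roll (3) = 13. Cumulative: 13
Frame 2: SPARE (3+7=10). 10 + next roll (0) = 10. Cumulative: 23
Frame 3: OPEN (0+3=3). Cumulative: 26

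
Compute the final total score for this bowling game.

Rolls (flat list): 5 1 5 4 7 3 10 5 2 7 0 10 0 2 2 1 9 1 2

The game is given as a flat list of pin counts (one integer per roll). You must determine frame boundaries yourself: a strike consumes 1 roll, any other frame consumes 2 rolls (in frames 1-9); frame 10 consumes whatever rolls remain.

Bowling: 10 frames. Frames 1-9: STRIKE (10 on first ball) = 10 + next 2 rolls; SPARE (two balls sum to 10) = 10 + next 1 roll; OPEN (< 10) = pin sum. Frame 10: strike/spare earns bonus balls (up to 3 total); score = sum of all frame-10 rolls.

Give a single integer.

Frame 1: OPEN (5+1=6). Cumulative: 6
Frame 2: OPEN (5+4=9). Cumulative: 15
Frame 3: SPARE (7+3=10). 10 + next roll (10) = 20. Cumulative: 35
Frame 4: STRIKE. 10 + next two rolls (5+2) = 17. Cumulative: 52
Frame 5: OPEN (5+2=7). Cumulative: 59
Frame 6: OPEN (7+0=7). Cumulative: 66
Frame 7: STRIKE. 10 + next two rolls (0+2) = 12. Cumulative: 78
Frame 8: OPEN (0+2=2). Cumulative: 80
Frame 9: OPEN (2+1=3). Cumulative: 83
Frame 10: SPARE. Sum of all frame-10 rolls (9+1+2) = 12. Cumulative: 95

Answer: 95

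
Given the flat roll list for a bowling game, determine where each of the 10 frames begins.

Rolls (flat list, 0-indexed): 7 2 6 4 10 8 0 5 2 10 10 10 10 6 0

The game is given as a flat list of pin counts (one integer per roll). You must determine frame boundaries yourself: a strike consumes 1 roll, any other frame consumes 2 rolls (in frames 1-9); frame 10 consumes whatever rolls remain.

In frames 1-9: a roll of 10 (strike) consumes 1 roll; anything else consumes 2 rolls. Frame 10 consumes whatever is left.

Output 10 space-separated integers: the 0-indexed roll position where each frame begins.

Frame 1 starts at roll index 0: rolls=7,2 (sum=9), consumes 2 rolls
Frame 2 starts at roll index 2: rolls=6,4 (sum=10), consumes 2 rolls
Frame 3 starts at roll index 4: roll=10 (strike), consumes 1 roll
Frame 4 starts at roll index 5: rolls=8,0 (sum=8), consumes 2 rolls
Frame 5 starts at roll index 7: rolls=5,2 (sum=7), consumes 2 rolls
Frame 6 starts at roll index 9: roll=10 (strike), consumes 1 roll
Frame 7 starts at roll index 10: roll=10 (strike), consumes 1 roll
Frame 8 starts at roll index 11: roll=10 (strike), consumes 1 roll
Frame 9 starts at roll index 12: roll=10 (strike), consumes 1 roll
Frame 10 starts at roll index 13: 2 remaining rolls

Answer: 0 2 4 5 7 9 10 11 12 13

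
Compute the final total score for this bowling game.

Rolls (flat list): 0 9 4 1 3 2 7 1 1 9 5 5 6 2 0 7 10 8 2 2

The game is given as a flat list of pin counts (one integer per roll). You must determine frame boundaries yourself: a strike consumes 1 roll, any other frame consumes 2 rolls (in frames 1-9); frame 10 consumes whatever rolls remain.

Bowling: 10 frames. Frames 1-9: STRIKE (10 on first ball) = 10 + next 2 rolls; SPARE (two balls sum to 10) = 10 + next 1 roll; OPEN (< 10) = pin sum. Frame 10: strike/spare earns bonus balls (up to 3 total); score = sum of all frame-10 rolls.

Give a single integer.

Answer: 105

Derivation:
Frame 1: OPEN (0+9=9). Cumulative: 9
Frame 2: OPEN (4+1=5). Cumulative: 14
Frame 3: OPEN (3+2=5). Cumulative: 19
Frame 4: OPEN (7+1=8). Cumulative: 27
Frame 5: SPARE (1+9=10). 10 + next roll (5) = 15. Cumulative: 42
Frame 6: SPARE (5+5=10). 10 + next roll (6) = 16. Cumulative: 58
Frame 7: OPEN (6+2=8). Cumulative: 66
Frame 8: OPEN (0+7=7). Cumulative: 73
Frame 9: STRIKE. 10 + next two rolls (8+2) = 20. Cumulative: 93
Frame 10: SPARE. Sum of all frame-10 rolls (8+2+2) = 12. Cumulative: 105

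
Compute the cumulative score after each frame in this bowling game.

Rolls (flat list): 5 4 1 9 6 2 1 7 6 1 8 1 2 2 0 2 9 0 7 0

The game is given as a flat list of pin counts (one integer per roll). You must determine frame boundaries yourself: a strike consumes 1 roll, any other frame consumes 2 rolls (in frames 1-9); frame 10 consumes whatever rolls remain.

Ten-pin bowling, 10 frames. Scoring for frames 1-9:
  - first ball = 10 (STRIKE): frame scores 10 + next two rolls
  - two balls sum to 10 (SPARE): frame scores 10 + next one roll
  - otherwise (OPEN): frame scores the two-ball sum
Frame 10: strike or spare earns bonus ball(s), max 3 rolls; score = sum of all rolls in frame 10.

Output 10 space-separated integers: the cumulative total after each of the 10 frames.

Frame 1: OPEN (5+4=9). Cumulative: 9
Frame 2: SPARE (1+9=10). 10 + next roll (6) = 16. Cumulative: 25
Frame 3: OPEN (6+2=8). Cumulative: 33
Frame 4: OPEN (1+7=8). Cumulative: 41
Frame 5: OPEN (6+1=7). Cumulative: 48
Frame 6: OPEN (8+1=9). Cumulative: 57
Frame 7: OPEN (2+2=4). Cumulative: 61
Frame 8: OPEN (0+2=2). Cumulative: 63
Frame 9: OPEN (9+0=9). Cumulative: 72
Frame 10: OPEN. Sum of all frame-10 rolls (7+0) = 7. Cumulative: 79

Answer: 9 25 33 41 48 57 61 63 72 79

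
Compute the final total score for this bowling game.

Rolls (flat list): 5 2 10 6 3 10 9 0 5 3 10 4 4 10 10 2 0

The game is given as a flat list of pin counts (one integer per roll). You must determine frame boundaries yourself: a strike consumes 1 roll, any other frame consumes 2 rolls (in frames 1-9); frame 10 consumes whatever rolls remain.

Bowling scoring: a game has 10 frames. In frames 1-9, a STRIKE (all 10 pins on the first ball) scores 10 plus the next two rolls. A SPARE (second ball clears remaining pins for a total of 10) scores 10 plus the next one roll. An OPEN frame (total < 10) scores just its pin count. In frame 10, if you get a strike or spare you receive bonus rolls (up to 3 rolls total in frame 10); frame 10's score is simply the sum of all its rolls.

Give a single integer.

Answer: 131

Derivation:
Frame 1: OPEN (5+2=7). Cumulative: 7
Frame 2: STRIKE. 10 + next two rolls (6+3) = 19. Cumulative: 26
Frame 3: OPEN (6+3=9). Cumulative: 35
Frame 4: STRIKE. 10 + next two rolls (9+0) = 19. Cumulative: 54
Frame 5: OPEN (9+0=9). Cumulative: 63
Frame 6: OPEN (5+3=8). Cumulative: 71
Frame 7: STRIKE. 10 + next two rolls (4+4) = 18. Cumulative: 89
Frame 8: OPEN (4+4=8). Cumulative: 97
Frame 9: STRIKE. 10 + next two rolls (10+2) = 22. Cumulative: 119
Frame 10: STRIKE. Sum of all frame-10 rolls (10+2+0) = 12. Cumulative: 131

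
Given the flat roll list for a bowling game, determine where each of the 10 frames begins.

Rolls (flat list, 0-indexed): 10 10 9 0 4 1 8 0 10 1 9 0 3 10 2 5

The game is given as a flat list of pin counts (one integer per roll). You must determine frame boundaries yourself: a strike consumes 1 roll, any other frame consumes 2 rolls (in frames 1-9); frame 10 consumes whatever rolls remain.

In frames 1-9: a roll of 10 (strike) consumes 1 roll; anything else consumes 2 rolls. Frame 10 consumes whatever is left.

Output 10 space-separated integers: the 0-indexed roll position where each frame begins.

Answer: 0 1 2 4 6 8 9 11 13 14

Derivation:
Frame 1 starts at roll index 0: roll=10 (strike), consumes 1 roll
Frame 2 starts at roll index 1: roll=10 (strike), consumes 1 roll
Frame 3 starts at roll index 2: rolls=9,0 (sum=9), consumes 2 rolls
Frame 4 starts at roll index 4: rolls=4,1 (sum=5), consumes 2 rolls
Frame 5 starts at roll index 6: rolls=8,0 (sum=8), consumes 2 rolls
Frame 6 starts at roll index 8: roll=10 (strike), consumes 1 roll
Frame 7 starts at roll index 9: rolls=1,9 (sum=10), consumes 2 rolls
Frame 8 starts at roll index 11: rolls=0,3 (sum=3), consumes 2 rolls
Frame 9 starts at roll index 13: roll=10 (strike), consumes 1 roll
Frame 10 starts at roll index 14: 2 remaining rolls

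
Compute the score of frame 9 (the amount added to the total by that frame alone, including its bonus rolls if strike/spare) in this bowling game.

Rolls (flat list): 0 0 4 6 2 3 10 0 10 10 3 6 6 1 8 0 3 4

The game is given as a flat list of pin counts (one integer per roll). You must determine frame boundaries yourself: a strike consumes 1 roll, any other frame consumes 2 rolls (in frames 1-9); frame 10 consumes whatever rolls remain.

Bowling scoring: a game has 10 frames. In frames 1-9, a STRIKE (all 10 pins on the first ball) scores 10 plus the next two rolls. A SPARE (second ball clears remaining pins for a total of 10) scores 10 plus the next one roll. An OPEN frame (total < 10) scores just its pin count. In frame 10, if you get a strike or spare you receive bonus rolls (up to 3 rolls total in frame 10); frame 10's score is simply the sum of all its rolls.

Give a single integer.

Frame 1: OPEN (0+0=0). Cumulative: 0
Frame 2: SPARE (4+6=10). 10 + next roll (2) = 12. Cumulative: 12
Frame 3: OPEN (2+3=5). Cumulative: 17
Frame 4: STRIKE. 10 + next two rolls (0+10) = 20. Cumulative: 37
Frame 5: SPARE (0+10=10). 10 + next roll (10) = 20. Cumulative: 57
Frame 6: STRIKE. 10 + next two rolls (3+6) = 19. Cumulative: 76
Frame 7: OPEN (3+6=9). Cumulative: 85
Frame 8: OPEN (6+1=7). Cumulative: 92
Frame 9: OPEN (8+0=8). Cumulative: 100
Frame 10: OPEN. Sum of all frame-10 rolls (3+4) = 7. Cumulative: 107

Answer: 8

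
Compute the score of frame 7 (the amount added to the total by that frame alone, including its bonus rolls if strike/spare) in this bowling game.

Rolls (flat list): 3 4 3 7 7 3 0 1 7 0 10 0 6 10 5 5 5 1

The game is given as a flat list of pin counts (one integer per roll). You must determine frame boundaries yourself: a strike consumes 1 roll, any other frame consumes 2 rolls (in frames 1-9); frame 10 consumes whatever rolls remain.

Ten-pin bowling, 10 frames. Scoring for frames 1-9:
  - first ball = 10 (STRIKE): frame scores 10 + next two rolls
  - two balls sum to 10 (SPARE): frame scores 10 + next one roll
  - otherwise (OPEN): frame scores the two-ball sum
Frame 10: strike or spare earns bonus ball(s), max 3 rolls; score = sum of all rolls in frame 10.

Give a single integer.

Frame 1: OPEN (3+4=7). Cumulative: 7
Frame 2: SPARE (3+7=10). 10 + next roll (7) = 17. Cumulative: 24
Frame 3: SPARE (7+3=10). 10 + next roll (0) = 10. Cumulative: 34
Frame 4: OPEN (0+1=1). Cumulative: 35
Frame 5: OPEN (7+0=7). Cumulative: 42
Frame 6: STRIKE. 10 + next two rolls (0+6) = 16. Cumulative: 58
Frame 7: OPEN (0+6=6). Cumulative: 64
Frame 8: STRIKE. 10 + next two rolls (5+5) = 20. Cumulative: 84
Frame 9: SPARE (5+5=10). 10 + next roll (5) = 15. Cumulative: 99

Answer: 6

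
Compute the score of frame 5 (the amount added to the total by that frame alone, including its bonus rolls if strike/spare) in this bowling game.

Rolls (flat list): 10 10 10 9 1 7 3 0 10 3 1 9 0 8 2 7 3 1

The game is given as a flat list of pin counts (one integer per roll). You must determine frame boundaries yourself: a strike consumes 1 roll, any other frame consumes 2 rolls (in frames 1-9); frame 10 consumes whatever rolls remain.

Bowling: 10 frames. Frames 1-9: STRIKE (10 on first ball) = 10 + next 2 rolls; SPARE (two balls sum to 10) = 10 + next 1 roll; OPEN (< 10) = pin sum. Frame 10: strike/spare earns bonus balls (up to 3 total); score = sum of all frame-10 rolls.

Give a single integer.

Frame 1: STRIKE. 10 + next two rolls (10+10) = 30. Cumulative: 30
Frame 2: STRIKE. 10 + next two rolls (10+9) = 29. Cumulative: 59
Frame 3: STRIKE. 10 + next two rolls (9+1) = 20. Cumulative: 79
Frame 4: SPARE (9+1=10). 10 + next roll (7) = 17. Cumulative: 96
Frame 5: SPARE (7+3=10). 10 + next roll (0) = 10. Cumulative: 106
Frame 6: SPARE (0+10=10). 10 + next roll (3) = 13. Cumulative: 119
Frame 7: OPEN (3+1=4). Cumulative: 123

Answer: 10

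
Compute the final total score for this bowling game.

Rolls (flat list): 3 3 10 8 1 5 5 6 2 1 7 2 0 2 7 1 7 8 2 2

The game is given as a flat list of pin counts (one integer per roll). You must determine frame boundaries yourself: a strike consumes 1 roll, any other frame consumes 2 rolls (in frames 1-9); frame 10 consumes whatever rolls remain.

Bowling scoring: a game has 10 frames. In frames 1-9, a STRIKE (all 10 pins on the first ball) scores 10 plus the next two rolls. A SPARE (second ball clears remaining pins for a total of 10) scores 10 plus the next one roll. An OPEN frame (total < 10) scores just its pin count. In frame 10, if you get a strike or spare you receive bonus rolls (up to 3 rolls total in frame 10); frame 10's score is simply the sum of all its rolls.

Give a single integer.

Frame 1: OPEN (3+3=6). Cumulative: 6
Frame 2: STRIKE. 10 + next two rolls (8+1) = 19. Cumulative: 25
Frame 3: OPEN (8+1=9). Cumulative: 34
Frame 4: SPARE (5+5=10). 10 + next roll (6) = 16. Cumulative: 50
Frame 5: OPEN (6+2=8). Cumulative: 58
Frame 6: OPEN (1+7=8). Cumulative: 66
Frame 7: OPEN (2+0=2). Cumulative: 68
Frame 8: OPEN (2+7=9). Cumulative: 77
Frame 9: OPEN (1+7=8). Cumulative: 85
Frame 10: SPARE. Sum of all frame-10 rolls (8+2+2) = 12. Cumulative: 97

Answer: 97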